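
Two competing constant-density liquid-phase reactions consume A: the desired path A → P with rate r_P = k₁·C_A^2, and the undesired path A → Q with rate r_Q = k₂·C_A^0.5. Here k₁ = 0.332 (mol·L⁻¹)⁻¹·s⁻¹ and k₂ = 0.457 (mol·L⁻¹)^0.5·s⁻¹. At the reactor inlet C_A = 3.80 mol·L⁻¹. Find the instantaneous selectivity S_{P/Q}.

S_{P/Q} = r_P/r_Q = (k₁·C_A^2)/(k₂·C_A^0.5) = (k₁/k₂)·C_A^1.5.
= (0.332×3.800^2) / (0.457×3.800^0.5) = 4.794/0.8909 = 5.38.
Since the desired path is higher order in A, keeping C_A high (PFR or concentrated feed) favours P.

5.38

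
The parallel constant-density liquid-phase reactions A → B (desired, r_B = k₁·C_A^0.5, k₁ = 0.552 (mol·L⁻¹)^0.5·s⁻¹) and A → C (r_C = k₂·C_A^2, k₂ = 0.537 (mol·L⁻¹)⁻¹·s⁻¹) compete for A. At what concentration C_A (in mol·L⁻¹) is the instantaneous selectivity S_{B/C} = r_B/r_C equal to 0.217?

2.82 mol·L⁻¹

S_{B/C} = (k₁/k₂)·C_A^-1.5 ⇒ C_A = (S·k₂/k₁)^(1/(-1.5)).
= (0.217×0.537/0.552)^(-0.6667) = (0.2111)^(-0.6667) = 2.82 mol·L⁻¹.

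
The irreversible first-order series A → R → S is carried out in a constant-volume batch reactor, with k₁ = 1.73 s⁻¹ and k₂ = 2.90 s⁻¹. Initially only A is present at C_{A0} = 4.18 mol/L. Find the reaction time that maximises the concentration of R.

0.442 s

Setting dC_R/dt = 0 gives t_opt = ln(k₂/k₁)/(k₂−k₁).
= ln(2.90/1.73)/(2.90−1.73) = ln(1.676)/1.170 = 0.5166/1.170 = 0.442 s.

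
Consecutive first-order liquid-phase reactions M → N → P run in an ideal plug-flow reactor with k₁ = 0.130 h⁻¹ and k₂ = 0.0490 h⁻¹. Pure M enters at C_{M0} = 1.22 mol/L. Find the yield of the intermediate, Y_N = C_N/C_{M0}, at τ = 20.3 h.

For first-order series with pure M initially, C_N(τ) = k₁C_{M0}/(k₂−k₁)·(e^(−k₁τ) − e^(−k₂τ)).
e^(−k₁τ) = e^(−0.130×20.3) = e^(−2.639) = 0.07143; e^(−k₂τ) = e^(−0.9947) = 0.3698.
C_N = 0.130×1.22/(0.0490−0.130) × (0.07143−0.3698) = (-1.958)×(-0.2984) = 0.5843 mol/L.
Y_N = C_N/C_{M0} = 0.5843/1.22 = 0.479.

0.479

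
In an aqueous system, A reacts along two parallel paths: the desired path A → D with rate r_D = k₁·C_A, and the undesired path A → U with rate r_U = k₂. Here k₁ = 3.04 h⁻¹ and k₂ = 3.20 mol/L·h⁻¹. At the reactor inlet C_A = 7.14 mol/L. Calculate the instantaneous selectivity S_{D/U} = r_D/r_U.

S_{D/U} = r_D/r_U = (k₁·C_A)/(k₂) = (k₁/k₂)·C_A.
= (3.04×7.140) / (3.20) = 21.71/3.200 = 6.78.

6.78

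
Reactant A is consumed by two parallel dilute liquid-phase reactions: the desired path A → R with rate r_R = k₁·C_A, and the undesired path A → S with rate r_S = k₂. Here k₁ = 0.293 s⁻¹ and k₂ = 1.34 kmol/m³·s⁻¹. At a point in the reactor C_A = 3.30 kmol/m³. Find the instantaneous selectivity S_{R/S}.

0.722

S_{R/S} = r_R/r_S = (k₁·C_A)/(k₂) = (k₁/k₂)·C_A.
= (0.293×3.300) / (1.34) = 0.9669/1.340 = 0.722.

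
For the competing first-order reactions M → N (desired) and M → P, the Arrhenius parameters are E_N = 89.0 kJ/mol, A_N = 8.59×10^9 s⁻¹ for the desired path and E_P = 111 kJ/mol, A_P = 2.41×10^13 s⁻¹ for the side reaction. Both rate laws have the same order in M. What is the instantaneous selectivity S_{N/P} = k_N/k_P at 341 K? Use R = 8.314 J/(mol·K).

0.836

k_N/k_P = (A_N/A_P)·exp[−(E_N−E_P)/(RT)] = (A_N/A_P)·exp[(E_P−E_N)/(RT)].
(E_P−E_N)/(RT) = (111−89.0)×10³/(8.314×341) = 22000/2835 = 7.760.
k_N/k_P = (8.59×10^9/2.41×10^13)·exp(7.760) = 3.564×10^-4 × 2345 = 0.836.
Since E_N < E_P, lowering the temperature improves selectivity toward N.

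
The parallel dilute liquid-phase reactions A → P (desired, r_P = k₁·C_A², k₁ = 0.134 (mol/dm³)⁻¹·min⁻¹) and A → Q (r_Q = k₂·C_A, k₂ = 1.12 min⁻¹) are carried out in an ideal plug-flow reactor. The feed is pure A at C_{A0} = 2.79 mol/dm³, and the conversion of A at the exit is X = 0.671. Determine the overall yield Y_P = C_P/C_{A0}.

0.120

C_A = C_{A0}(1−X) = 0.9179 mol/dm³.
Along a PFR/batch, dC_Q/dC_A = −r_Q/(r_P+r_Q) = −k₂/(k₂+k₁·C_A).
Integrating from C_{A0} to C_A: C_Q = (1.12/0.134)·ln[(1.12+0.134·2.79)/(1.12+0.134·0.918)] = 8.358·ln(1.494/1.243) = 1.537 mol/dm³.
Then C_P = (C_{A0}−C_A) − C_Q = 1.872 − 1.537 = 0.3356 mol/dm³.
Y_P = C_P/C_{A0} = 0.3356/2.79 = 0.120.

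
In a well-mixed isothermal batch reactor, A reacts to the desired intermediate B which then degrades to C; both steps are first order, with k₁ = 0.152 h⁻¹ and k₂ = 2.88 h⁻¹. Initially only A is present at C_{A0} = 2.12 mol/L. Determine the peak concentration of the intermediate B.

0.0950 mol/L

At the optimum, C_{B,max}/C_{A0} = (k₁/k₂)^[k₂/(k₂−k₁)].
= (0.152/2.88)^(2.88/(2.88−0.152)) = (0.05278)^(1.056) = 0.04480.
C_{B,max} = 0.04480×2.12 = 0.0950 mol/L.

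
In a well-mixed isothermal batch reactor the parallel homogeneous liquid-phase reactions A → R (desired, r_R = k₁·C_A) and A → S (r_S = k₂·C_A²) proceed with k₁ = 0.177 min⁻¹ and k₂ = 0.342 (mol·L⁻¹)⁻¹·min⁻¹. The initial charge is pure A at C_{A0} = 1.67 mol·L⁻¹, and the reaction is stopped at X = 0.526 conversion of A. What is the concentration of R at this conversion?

C_A = C_{A0}(1−X) = 0.7916 mol·L⁻¹.
Along a PFR/batch, dC_R/dC_A = −r_R/(r_R+r_S) = −k₁/(k₁+k₂·C_A).
Integrating from C_{A0} to C_A: C_R = (0.177/0.342)·ln[(0.177+0.342·1.67)/(0.177+0.342·0.792)] = 0.5175·ln(0.7481/0.4477) = 0.2657 mol·L⁻¹.

0.266 mol·L⁻¹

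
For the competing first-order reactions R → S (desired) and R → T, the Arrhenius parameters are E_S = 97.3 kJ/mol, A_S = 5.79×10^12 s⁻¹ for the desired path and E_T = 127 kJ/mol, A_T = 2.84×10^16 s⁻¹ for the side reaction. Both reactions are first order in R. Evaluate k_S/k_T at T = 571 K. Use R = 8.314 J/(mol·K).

0.106

With equal orders, S_{S/T} = k_S/k_T = (A_S/A_T)·exp[(E_T−E_S)/(RT)].
(E_T−E_S)/(RT) = (127−97.3)×10³/(8.314×571) = 29700/4747 = 6.256.
k_S/k_T = (5.79×10^12/2.84×10^16)·exp(6.256) = 2.039×10^-4 × 521.2 = 0.106.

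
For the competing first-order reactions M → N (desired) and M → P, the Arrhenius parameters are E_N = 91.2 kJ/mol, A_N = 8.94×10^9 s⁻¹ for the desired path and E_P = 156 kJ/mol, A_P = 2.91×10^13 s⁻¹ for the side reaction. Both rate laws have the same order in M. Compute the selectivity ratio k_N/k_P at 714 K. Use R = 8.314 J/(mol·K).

Since both paths have the same order in M, the concentration cancels and S_{N/P} = k_N/k_P = (A_N/A_P)·exp[(E_P−E_N)/(RT)].
(E_P−E_N)/(RT) = (156−91.2)×10³/(8.314×714) = 64800/5936 = 10.92.
k_N/k_P = (8.94×10^9/2.91×10^13)·exp(10.92) = 3.072×10^-4 × 55055 = 16.9.

16.9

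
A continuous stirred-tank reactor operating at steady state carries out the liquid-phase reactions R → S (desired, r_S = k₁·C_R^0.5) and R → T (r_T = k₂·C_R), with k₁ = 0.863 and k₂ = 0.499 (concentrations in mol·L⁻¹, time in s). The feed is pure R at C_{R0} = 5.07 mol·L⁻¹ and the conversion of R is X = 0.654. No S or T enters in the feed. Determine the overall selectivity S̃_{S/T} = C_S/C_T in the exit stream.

Exit C_R = C_{R0}(1−X) = 5.07×0.346 = 1.754 mol·L⁻¹.
Rates in a CSTR are evaluated at the outlet concentration: r_S = 0.863×1.754^0.5 = 1.143, r_T = 0.499×1.754 = 0.8754.
Overall selectivity = C_S/C_T = r_Sτ/(r_Tτ) = r_S/r_T = 1.31.

1.31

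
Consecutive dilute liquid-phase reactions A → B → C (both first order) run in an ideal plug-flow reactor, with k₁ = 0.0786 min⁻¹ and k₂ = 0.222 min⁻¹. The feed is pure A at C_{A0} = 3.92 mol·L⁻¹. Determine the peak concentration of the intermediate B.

0.786 mol·L⁻¹

Evaluating C_B at τ_opt = ln(k₂/k₁)/(k₂−k₁) gives C_{B,max}/C_{A0} = (k₁/k₂)^[k₂/(k₂−k₁)].
= (0.0786/0.222)^(0.222/(0.222−0.0786)) = (0.3541)^(1.548) = 0.2004.
C_{B,max} = 0.2004×3.92 = 0.786 mol·L⁻¹.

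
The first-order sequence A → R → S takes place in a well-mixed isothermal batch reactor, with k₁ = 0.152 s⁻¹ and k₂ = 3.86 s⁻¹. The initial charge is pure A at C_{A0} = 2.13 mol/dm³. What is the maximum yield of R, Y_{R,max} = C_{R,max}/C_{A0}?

0.0345

At the optimum, C_{R,max}/C_{A0} = (k₁/k₂)^[k₂/(k₂−k₁)].
= (0.152/3.86)^(3.86/(3.86−0.152)) = (0.03938)^(1.041) = 0.03449.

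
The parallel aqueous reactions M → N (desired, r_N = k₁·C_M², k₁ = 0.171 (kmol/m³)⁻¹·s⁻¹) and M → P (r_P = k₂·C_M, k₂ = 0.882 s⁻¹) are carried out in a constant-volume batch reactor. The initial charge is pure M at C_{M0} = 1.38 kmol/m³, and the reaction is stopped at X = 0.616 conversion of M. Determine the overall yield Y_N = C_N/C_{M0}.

C_M = C_{M0}(1−X) = 0.5299 kmol/m³.
Along a PFR/batch, dC_P/dC_M = −r_P/(r_N+r_P) = −k₂/(k₂+k₁·C_M).
Integrating from C_{M0} to C_M: C_P = (0.882/0.171)·ln[(0.882+0.171·1.38)/(0.882+0.171·0.530)] = 5.158·ln(1.118/0.9726) = 0.7184 kmol/m³.
Then C_N = (C_{M0}−C_M) − C_P = 0.8501 − 0.7184 = 0.1316 kmol/m³.
Y_N = C_N/C_{M0} = 0.1316/1.38 = 0.0954.

0.0954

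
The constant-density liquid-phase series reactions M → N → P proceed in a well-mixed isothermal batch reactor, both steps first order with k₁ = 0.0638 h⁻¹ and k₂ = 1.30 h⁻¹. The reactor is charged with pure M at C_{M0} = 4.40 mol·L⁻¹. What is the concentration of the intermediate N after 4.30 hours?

Solving the coupled first-order balances gives C_N(t) = [k₁/(k₂−k₁)]·C_{M0}·(e^(−k₁t) − e^(−k₂t)).
e^(−k₁t) = e^(−0.0638×4.30) = e^(−0.2743) = 0.7601; e^(−k₂t) = e^(−5.590) = 0.003735.
C_N = 0.0638×4.40/(1.30−0.0638) × (0.7601−0.003735) = 0.2271×0.7563 = 0.1718 mol·L⁻¹.

0.172 mol·L⁻¹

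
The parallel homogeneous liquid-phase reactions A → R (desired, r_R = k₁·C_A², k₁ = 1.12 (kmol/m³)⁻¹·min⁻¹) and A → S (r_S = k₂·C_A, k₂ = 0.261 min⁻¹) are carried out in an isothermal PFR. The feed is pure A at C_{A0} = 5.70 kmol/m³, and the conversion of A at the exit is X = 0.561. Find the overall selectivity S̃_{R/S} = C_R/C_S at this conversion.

C_A = C_{A0}(1−X) = 2.502 kmol/m³.
Along a PFR/batch, dC_S/dC_A = −r_S/(r_R+r_S) = −k₂/(k₂+k₁·C_A).
Integrating from C_{A0} to C_A: C_S = (0.261/1.12)·ln[(0.261+1.12·5.70)/(0.261+1.12·2.50)] = 0.2330·ln(6.645/3.064) = 0.1804 kmol/m³.
Then C_R = (C_{A0}−C_A) − C_S = 3.198 − 0.1804 = 3.017 kmol/m³.
S̃_{R/S} = C_R/C_S = 3.017/0.1804 = 16.7.

16.7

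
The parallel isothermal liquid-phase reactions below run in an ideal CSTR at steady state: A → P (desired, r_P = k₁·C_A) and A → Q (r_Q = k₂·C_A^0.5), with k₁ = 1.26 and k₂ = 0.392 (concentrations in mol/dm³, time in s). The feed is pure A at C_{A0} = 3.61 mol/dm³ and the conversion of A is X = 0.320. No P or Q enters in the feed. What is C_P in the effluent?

0.964 mol/dm³

Exit C_A = C_{A0}(1−X) = 3.61×0.680 = 2.455 mol/dm³.
A CSTR operates uniformly at the exit composition, giving r_P = 3.093 and r_Q = 0.6142 (each k·C_A^n at C_A = 2.455).
Fraction of consumed A going to P: r_P/(r_P+r_Q) = 0.8343.
C_P = 0.8343·C_{A0}·X = 0.8343×3.61×0.320 = 0.964 mol/dm³.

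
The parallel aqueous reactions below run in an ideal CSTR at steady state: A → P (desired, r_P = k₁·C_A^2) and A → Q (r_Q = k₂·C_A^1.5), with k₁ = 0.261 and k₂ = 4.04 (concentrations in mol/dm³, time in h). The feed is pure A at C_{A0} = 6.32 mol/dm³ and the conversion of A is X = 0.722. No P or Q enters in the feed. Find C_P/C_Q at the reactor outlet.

0.0856

Exit C_A = C_{A0}(1−X) = 6.32×0.278 = 1.757 mol/dm³.
A CSTR operates uniformly at the exit composition, giving r_P = 0.8057 and r_Q = 9.409 (each k·C_A^n at C_A = 1.757).
Overall selectivity = C_P/C_Q = r_Pτ/(r_Qτ) = r_P/r_Q = 0.0856.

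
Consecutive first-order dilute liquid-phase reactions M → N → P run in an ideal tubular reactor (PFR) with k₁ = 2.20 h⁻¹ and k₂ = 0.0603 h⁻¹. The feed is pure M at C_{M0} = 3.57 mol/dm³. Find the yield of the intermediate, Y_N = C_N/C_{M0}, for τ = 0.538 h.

0.681

The intermediate concentration in a first-order A→B→C sequence is C_N = k₁C_{M0}(e^(−k₁τ) − e^(−k₂τ))/(k₂−k₁).
e^(−k₁τ) = e^(−2.20×0.538) = e^(−1.184) = 0.3062; e^(−k₂τ) = e^(−0.03244) = 0.9681.
C_N = 2.20×3.57/(0.0603−2.20) × (0.3062−0.9681) = (-3.671)×(-0.6619) = 2.430 mol/dm³.
Y_N = C_N/C_{M0} = 2.430/3.57 = 0.681.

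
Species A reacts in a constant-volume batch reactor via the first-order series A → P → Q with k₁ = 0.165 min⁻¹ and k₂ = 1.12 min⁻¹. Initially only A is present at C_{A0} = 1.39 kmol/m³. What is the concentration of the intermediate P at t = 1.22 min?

For first-order series with pure A initially, C_P(t) = k₁C_{A0}/(k₂−k₁)·(e^(−k₁t) − e^(−k₂t)).
e^(−k₁t) = e^(−0.165×1.22) = e^(−0.2013) = 0.8177; e^(−k₂t) = e^(−1.366) = 0.2550.
C_P = 0.165×1.39/(1.12−0.165) × (0.8177−0.2550) = 0.2402×0.5626 = 0.1351 kmol/m³.

0.135 kmol/m³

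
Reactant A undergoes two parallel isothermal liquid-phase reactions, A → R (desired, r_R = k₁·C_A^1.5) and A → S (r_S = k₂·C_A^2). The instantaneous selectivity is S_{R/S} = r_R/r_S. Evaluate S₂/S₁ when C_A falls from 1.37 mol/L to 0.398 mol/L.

S_{R/S} = (k₁/k₂)·C_A^-0.5, so S₂/S₁ = (C_{A,2}/C_{A,1})^-0.5.
= (0.398/1.37)^(-0.5) = (0.2905)^(-0.5) = 1.86.
Selectivity toward R rises as C_A falls — low-concentration operation is favoured.

1.86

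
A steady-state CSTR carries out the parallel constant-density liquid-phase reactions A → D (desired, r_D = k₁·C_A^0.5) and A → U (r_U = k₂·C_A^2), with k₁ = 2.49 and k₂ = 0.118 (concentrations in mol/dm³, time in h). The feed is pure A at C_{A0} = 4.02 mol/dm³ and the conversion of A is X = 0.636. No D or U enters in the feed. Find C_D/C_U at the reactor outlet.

Exit C_A = C_{A0}(1−X) = 4.02×0.364 = 1.463 mol/dm³.
A CSTR operates uniformly at the exit composition, giving r_D = 3.012 and r_U = 0.2527 (each k·C_A^n at C_A = 1.463).
Overall selectivity = C_D/C_U = r_Dτ/(r_Uτ) = r_D/r_U = 11.9.

11.9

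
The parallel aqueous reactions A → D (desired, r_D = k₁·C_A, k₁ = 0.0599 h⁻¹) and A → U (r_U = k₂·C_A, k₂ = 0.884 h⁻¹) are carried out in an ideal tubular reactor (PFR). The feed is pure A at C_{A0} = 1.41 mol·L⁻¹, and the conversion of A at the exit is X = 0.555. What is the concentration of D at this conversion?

C_A = C_{A0}(1−X) = 0.6274 mol·L⁻¹.
Both paths are first order in A, so the instantaneous fraction to D is constant: dC_D/d(−C_A) = k₁/(k₁+k₂) = 0.06346.
C_D = 0.06346·(C_{A0}−C_A) = 0.06346×0.7826 = 0.0497 mol·L⁻¹.

0.0497 mol·L⁻¹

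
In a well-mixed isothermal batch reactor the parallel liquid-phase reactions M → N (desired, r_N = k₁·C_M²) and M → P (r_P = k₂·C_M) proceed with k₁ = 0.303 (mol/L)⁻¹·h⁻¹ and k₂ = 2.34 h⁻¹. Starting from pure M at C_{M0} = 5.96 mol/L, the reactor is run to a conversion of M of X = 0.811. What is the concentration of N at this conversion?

C_M = C_{M0}(1−X) = 1.126 mol/L.
Along a PFR/batch, dC_P/dC_M = −r_P/(r_N+r_P) = −k₂/(k₂+k₁·C_M).
Integrating from C_{M0} to C_M: C_P = (2.34/0.303)·ln[(2.34+0.303·5.96)/(2.34+0.303·1.13)] = 7.723·ln(4.146/2.681) = 3.366 mol/L.
Then C_N = (C_{M0}−C_M) − C_P = 4.834 − 3.366 = 1.468 mol/L.

1.47 mol/L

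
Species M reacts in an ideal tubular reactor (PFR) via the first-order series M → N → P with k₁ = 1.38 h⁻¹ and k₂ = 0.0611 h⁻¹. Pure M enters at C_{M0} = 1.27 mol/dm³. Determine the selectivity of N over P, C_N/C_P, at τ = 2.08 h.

Solving the coupled first-order balances gives C_N(τ) = [k₁/(k₂−k₁)]·C_{M0}·(e^(−k₁τ) − e^(−k₂τ)).
e^(−k₁τ) = e^(−1.38×2.08) = e^(−2.870) = 0.05668; e^(−k₂τ) = e^(−0.1271) = 0.8807.
C_N = 1.38×1.27/(0.0611−1.38) × (0.05668−0.8807) = (-1.329)×(-0.8240) = 1.095 mol/dm³.
C_M = C_{M0}e^(−k₁τ) = 0.07198 mol/dm³, so C_P = C_{M0}−C_M−C_N = 0.1031 mol/dm³; C_N/C_P = 10.6.

10.6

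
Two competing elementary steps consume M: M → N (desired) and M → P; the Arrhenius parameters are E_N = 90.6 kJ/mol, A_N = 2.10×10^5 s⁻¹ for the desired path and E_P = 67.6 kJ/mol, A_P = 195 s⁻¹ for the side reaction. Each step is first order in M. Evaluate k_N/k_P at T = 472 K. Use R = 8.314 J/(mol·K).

k_N/k_P = (A_N/A_P)·exp[−(E_N−E_P)/(RT)] = (A_N/A_P)·exp[(E_P−E_N)/(RT)].
(E_P−E_N)/(RT) = (67.6−90.6)×10³/(8.314×472) = -23000/3924 = -5.861.
k_N/k_P = (2.10×10^5/195)·exp(-5.861) = 1077 × 0.002848 = 3.07.
Since E_N > E_P, raising the temperature improves selectivity toward N.

3.07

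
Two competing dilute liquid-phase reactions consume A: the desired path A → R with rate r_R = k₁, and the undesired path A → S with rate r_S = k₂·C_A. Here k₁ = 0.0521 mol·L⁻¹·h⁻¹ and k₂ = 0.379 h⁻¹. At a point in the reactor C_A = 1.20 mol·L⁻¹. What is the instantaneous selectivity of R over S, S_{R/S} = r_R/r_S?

0.115

S_{R/S} = r_R/r_S = (k₁)/(k₂·C_A) = (k₁/k₂)·C_A⁻¹.
= (0.0521) / (0.379×1.200) = 0.05210/0.4548 = 0.115.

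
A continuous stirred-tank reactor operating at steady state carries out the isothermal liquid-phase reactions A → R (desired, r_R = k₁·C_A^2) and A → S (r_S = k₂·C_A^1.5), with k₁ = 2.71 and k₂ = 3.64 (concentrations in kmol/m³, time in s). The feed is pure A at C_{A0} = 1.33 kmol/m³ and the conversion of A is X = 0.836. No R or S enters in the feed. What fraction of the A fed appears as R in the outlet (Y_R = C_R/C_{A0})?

0.216

Exit C_A = C_{A0}(1−X) = 1.33×0.164 = 0.2181 kmol/m³.
Rates in a CSTR are evaluated at the outlet concentration: r_R = 2.71×0.2181^2 = 0.1289, r_S = 3.64×0.2181^1.5 = 0.3708.
Fraction of consumed A going to R: r_R/(r_R+r_S) = 0.2580.
C_R = 0.2580·C_{A0}·X = 0.2580×1.33×0.836 = 0.287 kmol/m³; Y_R = C_R/C_{A0} = 0.216.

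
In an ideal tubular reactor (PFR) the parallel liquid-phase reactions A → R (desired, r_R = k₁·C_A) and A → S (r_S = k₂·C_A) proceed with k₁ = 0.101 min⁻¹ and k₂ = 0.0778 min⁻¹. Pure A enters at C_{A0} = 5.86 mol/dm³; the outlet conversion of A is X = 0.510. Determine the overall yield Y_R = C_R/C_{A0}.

0.288

C_A = C_{A0}(1−X) = 2.871 mol/dm³.
Both paths are first order in A, so the instantaneous fraction to R is constant: dC_R/d(−C_A) = k₁/(k₁+k₂) = 0.5649.
C_R = 0.5649·(C_{A0}−C_A) = 0.5649×2.989 = 1.69 mol/dm³.
Y_R = C_R/C_{A0} = 1.688/5.86 = 0.288.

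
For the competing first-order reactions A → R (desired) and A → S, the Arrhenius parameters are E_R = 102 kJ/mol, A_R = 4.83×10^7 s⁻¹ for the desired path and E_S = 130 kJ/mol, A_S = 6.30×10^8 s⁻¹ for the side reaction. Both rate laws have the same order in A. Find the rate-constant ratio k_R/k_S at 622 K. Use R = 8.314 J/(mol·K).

Since both paths have the same order in A, the concentration cancels and S_{R/S} = k_R/k_S = (A_R/A_S)·exp[(E_S−E_R)/(RT)].
(E_S−E_R)/(RT) = (130−102)×10³/(8.314×622) = 28000/5171 = 5.414.
k_R/k_S = (4.83×10^7/6.30×10^8)·exp(5.414) = 0.07667 × 224.6 = 17.2.
Since E_R < E_S, lowering the temperature improves selectivity toward R.

17.2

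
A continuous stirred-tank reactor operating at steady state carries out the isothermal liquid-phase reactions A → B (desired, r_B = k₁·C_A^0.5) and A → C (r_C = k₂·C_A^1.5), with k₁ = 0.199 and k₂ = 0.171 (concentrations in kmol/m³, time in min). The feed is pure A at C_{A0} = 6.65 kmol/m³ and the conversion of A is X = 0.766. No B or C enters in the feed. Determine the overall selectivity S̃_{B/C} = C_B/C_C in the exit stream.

0.748

Exit C_A = C_{A0}(1−X) = 6.65×0.234 = 1.556 kmol/m³.
Rates in a CSTR are evaluated at the outlet concentration: r_B = 0.199×1.556^0.5 = 0.2482, r_C = 0.171×1.556^1.5 = 0.3319.
Overall selectivity = C_B/C_C = r_Bτ/(r_Cτ) = r_B/r_C = 0.748.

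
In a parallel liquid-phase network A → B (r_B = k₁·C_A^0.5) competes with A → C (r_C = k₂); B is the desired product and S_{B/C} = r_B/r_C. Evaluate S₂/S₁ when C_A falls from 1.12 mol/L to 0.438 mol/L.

S_{B/C} = (k₁/k₂)·C_A^0.5, so S₂/S₁ = (C_{A,2}/C_{A,1})^0.5.
= (0.438/1.12)^0.5 = (0.3911)^0.5 = 0.625.
Selectivity toward B falls as C_A falls — high-concentration operation is favoured.

0.625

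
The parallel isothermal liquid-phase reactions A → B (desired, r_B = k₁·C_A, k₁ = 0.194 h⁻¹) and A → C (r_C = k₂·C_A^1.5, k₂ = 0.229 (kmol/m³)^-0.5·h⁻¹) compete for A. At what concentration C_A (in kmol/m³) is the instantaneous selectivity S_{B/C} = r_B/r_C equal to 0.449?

S_{B/C} = (k₁/k₂)·C_A^-0.5 ⇒ C_A = (S·k₂/k₁)^(-2).
= (0.449×0.229/0.194)^(-2) = (0.5300)^(-2) = 3.56 kmol/m³.

3.56 kmol/m³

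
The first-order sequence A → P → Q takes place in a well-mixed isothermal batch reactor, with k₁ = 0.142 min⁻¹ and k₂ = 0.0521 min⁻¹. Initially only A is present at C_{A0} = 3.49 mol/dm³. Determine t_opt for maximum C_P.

11.2 min

For first-order series the maximum of C_P occurs at t_opt = ln(k₂/k₁)/(k₂−k₁).
= ln(0.0521/0.142)/(0.0521−0.142) = ln(0.3669)/-0.08990 = -1.003/-0.08990 = 11.2 min.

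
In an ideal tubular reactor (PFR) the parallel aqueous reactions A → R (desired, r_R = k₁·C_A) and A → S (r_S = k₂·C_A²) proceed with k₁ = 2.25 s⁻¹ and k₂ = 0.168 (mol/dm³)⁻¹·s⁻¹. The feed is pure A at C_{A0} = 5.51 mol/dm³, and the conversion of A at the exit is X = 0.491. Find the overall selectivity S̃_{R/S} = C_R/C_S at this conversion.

3.25

C_A = C_{A0}(1−X) = 2.805 mol/dm³.
Along a PFR/batch, dC_R/dC_A = −r_R/(r_R+r_S) = −k₁/(k₁+k₂·C_A).
Integrating from C_{A0} to C_A: C_R = (2.25/0.168)·ln[(2.25+0.168·5.51)/(2.25+0.168·2.80)] = 13.39·ln(3.176/2.721) = 2.069 mol/dm³.
C_S = (C_{A0}−C_A)−C_R = 0.6368 mol/dm³; S̃_{R/S} = 2.069/0.6368 = 3.25.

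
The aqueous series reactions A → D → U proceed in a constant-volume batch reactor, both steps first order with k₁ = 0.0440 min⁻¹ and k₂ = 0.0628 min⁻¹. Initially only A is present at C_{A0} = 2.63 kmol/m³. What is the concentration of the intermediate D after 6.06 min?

0.508 kmol/m³

The intermediate concentration in a first-order A→B→C sequence is C_D = k₁C_{A0}(e^(−k₁t) − e^(−k₂t))/(k₂−k₁).
e^(−k₁t) = e^(−0.0440×6.06) = e^(−0.2666) = 0.7659; e^(−k₂t) = e^(−0.3806) = 0.6835.
C_D = 0.0440×2.63/(0.0628−0.0440) × (0.7659−0.6835) = 6.155×0.08248 = 0.5077 kmol/m³.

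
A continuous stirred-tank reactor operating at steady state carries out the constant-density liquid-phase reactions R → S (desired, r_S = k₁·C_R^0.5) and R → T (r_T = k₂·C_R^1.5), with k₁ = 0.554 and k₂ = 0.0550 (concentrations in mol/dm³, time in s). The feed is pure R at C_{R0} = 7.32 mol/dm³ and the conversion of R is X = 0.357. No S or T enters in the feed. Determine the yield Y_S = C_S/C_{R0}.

Exit C_R = C_{R0}(1−X) = 7.32×0.643 = 4.707 mol/dm³.
Rates in a CSTR are evaluated at the outlet concentration: r_S = 0.554×4.707^0.5 = 1.202, r_T = 0.0550×4.707^1.5 = 0.5616.
Fraction of consumed R going to S: r_S/(r_S+r_T) = 0.6815.
C_S = 0.6815·C_{R0}·X = 0.6815×7.32×0.357 = 1.78 mol/dm³; Y_S = C_S/C_{R0} = 0.243.

0.243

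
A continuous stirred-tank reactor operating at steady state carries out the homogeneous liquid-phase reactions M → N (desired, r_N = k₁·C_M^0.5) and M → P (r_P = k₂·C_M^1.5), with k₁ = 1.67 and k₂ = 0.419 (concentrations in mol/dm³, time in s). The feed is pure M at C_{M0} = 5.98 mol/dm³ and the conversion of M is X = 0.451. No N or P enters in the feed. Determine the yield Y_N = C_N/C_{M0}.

Exit C_M = C_{M0}(1−X) = 5.98×0.549 = 3.283 mol/dm³.
Rates in a CSTR are evaluated at the outlet concentration: r_N = 1.67×3.283^0.5 = 3.026, r_P = 0.419×3.283^1.5 = 2.492.
Fraction of consumed M going to N: r_N/(r_N+r_P) = 0.5483.
C_N = 0.5483·C_{M0}·X = 0.5483×5.98×0.451 = 1.48 mol/dm³; Y_N = C_N/C_{M0} = 0.247.

0.247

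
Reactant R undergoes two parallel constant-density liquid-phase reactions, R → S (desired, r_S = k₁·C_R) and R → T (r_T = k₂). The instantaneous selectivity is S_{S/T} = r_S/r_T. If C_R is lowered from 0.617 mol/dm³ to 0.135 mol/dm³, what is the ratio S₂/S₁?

0.219

S_{S/T} = (k₁/k₂)·C_R, so S₂/S₁ = (C_{R,2}/C_{R,1}).
= 0.135/0.617 = 0.219.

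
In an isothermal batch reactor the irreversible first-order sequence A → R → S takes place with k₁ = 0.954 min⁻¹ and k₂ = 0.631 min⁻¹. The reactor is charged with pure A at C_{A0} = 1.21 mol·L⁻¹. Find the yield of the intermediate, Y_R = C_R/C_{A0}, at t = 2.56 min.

The intermediate concentration in a first-order A→B→C sequence is C_R = k₁C_{A0}(e^(−k₁t) − e^(−k₂t))/(k₂−k₁).
e^(−k₁t) = e^(−0.954×2.56) = e^(−2.442) = 0.08697; e^(−k₂t) = e^(−1.615) = 0.1988.
C_R = 0.954×1.21/(0.631−0.954) × (0.08697−0.1988) = (-3.574)×(-0.1119) = 0.3997 mol·L⁻¹.
Y_R = C_R/C_{A0} = 0.3997/1.21 = 0.330.

0.330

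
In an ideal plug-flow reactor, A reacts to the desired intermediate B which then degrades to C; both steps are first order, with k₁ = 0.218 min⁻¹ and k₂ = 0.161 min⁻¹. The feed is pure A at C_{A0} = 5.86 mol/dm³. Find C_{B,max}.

2.49 mol/dm³

For a first-order series the maximum intermediate yield is C_{B,max}/C_{A0} = (k₁/k₂)^[k₂/(k₂−k₁)].
= (0.218/0.161)^(0.161/(0.161−0.218)) = (1.354)^(-2.825) = 0.4248.
C_{B,max} = 0.4248×5.86 = 2.49 mol/dm³.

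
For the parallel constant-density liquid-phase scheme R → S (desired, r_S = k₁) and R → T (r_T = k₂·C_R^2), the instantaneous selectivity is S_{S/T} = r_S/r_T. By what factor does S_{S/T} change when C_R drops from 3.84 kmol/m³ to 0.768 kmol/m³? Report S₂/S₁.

S_{S/T} = (k₁/k₂)·C_R^-2, so S₂/S₁ = (C_{R,2}/C_{R,1})^-2.
= (0.768/3.84)^(-2) = (0.2000)^(-2) = 25.0.

25.0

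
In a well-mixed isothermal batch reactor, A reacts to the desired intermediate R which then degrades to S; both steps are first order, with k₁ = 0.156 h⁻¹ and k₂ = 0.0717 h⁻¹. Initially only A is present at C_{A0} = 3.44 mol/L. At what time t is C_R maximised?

Setting dC_R/dt = 0 gives t_opt = ln(k₂/k₁)/(k₂−k₁).
= ln(0.0717/0.156)/(0.0717−0.156) = ln(0.4596)/-0.08430 = -0.7774/-0.08430 = 9.22 h.

9.22 h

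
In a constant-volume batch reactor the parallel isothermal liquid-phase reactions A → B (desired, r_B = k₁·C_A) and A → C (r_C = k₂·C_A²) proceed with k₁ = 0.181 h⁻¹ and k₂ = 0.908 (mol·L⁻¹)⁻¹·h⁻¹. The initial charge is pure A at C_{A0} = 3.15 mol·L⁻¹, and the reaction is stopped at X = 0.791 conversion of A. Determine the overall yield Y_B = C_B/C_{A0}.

C_A = C_{A0}(1−X) = 0.6583 mol·L⁻¹.
Along a PFR/batch, dC_B/dC_A = −r_B/(r_B+r_C) = −k₁/(k₁+k₂·C_A).
Integrating from C_{A0} to C_A: C_B = (0.181/0.908)·ln[(0.181+0.908·3.15)/(0.181+0.908·0.658)] = 0.1993·ln(3.041/0.7788) = 0.2716 mol·L⁻¹.
Y_B = C_B/C_{A0} = 0.2716/3.15 = 0.0862.

0.0862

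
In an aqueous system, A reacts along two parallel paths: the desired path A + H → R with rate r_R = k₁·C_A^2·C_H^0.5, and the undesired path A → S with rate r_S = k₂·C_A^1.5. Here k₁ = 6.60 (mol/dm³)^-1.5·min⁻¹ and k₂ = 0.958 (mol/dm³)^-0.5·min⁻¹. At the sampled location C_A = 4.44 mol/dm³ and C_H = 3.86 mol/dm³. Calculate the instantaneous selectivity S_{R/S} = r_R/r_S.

28.5

S_{R/S} = r_R/r_S = (k₁·C_A^2·C_H^0.5)/(k₂·C_A^1.5) = (k₁/k₂)·C_A^0.5·C_H^0.5.
= (6.60×4.440^2×3.860^0.5) / (0.958×4.440^1.5) = 255.6/8.963 = 28.5.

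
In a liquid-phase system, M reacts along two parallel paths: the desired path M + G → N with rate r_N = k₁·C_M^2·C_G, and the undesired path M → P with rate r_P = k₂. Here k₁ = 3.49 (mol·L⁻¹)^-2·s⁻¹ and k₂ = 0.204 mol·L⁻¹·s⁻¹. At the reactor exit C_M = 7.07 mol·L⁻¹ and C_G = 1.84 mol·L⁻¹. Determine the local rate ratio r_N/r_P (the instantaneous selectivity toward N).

S_{N/P} = r_N/r_P = (k₁·C_M^2·C_G)/(k₂) = (k₁/k₂)·C_M^2·C_G.
= (3.49×7.070^2×1.840) / (0.204) = 321.0/0.2040 = 1573.
Since the desired path is higher order in M, keeping C_M high (PFR or concentrated feed) favours N.

1573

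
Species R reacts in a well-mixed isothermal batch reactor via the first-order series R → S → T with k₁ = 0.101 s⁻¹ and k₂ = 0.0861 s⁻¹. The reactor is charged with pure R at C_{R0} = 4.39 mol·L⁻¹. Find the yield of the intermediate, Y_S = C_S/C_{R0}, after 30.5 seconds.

0.179

Solving the coupled first-order balances gives C_S(t) = [k₁/(k₂−k₁)]·C_{R0}·(e^(−k₁t) − e^(−k₂t)).
e^(−k₁t) = e^(−0.101×30.5) = e^(−3.081) = 0.04594; e^(−k₂t) = e^(−2.626) = 0.07236.
C_S = 0.101×4.39/(0.0861−0.101) × (0.04594−0.07236) = (-29.76)×(-0.02643) = 0.7864 mol·L⁻¹.
Y_S = C_S/C_{R0} = 0.7864/4.39 = 0.179.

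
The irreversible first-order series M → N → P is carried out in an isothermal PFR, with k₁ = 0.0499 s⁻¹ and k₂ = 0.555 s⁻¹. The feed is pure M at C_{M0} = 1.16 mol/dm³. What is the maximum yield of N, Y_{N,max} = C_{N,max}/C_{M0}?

0.0709

For a first-order series the maximum intermediate yield is C_{N,max}/C_{M0} = (k₁/k₂)^[k₂/(k₂−k₁)].
= (0.0499/0.555)^(0.555/(0.555−0.0499)) = (0.08991)^(1.099) = 0.07087.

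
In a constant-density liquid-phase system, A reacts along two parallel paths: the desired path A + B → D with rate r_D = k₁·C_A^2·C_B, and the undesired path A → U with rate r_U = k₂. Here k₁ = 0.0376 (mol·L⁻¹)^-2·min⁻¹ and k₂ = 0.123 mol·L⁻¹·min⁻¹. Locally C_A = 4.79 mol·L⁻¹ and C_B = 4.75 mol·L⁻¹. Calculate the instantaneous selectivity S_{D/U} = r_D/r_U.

33.3

S_{D/U} = r_D/r_U = (k₁·C_A^2·C_B)/(k₂) = (k₁/k₂)·C_A^2·C_B.
= (0.0376×4.790^2×4.750) / (0.123) = 4.098/0.1230 = 33.3.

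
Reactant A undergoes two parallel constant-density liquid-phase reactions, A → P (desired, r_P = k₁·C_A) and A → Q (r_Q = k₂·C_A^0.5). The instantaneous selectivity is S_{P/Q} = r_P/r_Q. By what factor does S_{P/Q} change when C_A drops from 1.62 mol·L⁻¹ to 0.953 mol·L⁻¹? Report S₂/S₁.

S_{P/Q} = (k₁/k₂)·C_A^0.5, so S₂/S₁ = (C_{A,2}/C_{A,1})^0.5.
= (0.953/1.62)^0.5 = (0.5883)^0.5 = 0.767.
Selectivity toward P falls as C_A falls — high-concentration operation is favoured.

0.767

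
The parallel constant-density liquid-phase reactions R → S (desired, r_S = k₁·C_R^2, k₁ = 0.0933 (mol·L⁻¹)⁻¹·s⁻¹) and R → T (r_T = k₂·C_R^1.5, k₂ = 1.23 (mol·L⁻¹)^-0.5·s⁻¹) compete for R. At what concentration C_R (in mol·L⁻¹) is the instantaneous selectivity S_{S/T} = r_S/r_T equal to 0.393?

S_{S/T} = (k₁/k₂)·C_R^0.5 ⇒ C_R = (S·k₂/k₁)^(2).
= (0.393×1.23/0.0933)^(2) = (5.181)^(2) = 26.8 mol·L⁻¹.

26.8 mol·L⁻¹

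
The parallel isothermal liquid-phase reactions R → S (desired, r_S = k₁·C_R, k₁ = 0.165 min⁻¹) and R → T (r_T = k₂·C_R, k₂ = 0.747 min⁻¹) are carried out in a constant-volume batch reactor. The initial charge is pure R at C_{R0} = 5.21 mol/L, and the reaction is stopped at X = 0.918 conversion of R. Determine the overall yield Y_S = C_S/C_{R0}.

C_R = C_{R0}(1−X) = 0.4272 mol/L.
Both paths are first order in R, so the instantaneous fraction to S is constant: dC_S/d(−C_R) = k₁/(k₁+k₂) = 0.1809.
C_S = 0.1809·(C_{R0}−C_R) = 0.1809×4.783 = 0.865 mol/L.
Y_S = C_S/C_{R0} = 0.8653/5.21 = 0.166.

0.166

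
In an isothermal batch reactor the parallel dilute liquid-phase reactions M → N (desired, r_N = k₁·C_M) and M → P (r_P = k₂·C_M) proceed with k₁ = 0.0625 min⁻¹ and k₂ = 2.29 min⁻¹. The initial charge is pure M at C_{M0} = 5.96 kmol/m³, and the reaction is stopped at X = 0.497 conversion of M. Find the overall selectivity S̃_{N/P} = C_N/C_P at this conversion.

C_M = C_{M0}(1−X) = 2.998 kmol/m³.
Both paths are first order in M, so the instantaneous fraction to N is constant: dC_N/d(−C_M) = k₁/(k₁+k₂) = 0.02657.
C_N = 0.02657·(C_{M0}−C_M) = 0.02657×2.962 = 0.0787 kmol/m³.
C_P = (C_{M0}−C_M)−C_N = 2.883 kmol/m³; S̃_{N/P} = 0.07870/2.883 = 0.0273.

0.0273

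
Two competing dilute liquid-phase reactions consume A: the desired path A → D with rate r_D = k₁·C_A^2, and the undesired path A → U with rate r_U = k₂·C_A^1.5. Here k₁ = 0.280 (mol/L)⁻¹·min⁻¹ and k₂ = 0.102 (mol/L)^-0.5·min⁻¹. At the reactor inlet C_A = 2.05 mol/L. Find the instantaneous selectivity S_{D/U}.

S_{D/U} = r_D/r_U = (k₁·C_A^2)/(k₂·C_A^1.5) = (k₁/k₂)·C_A^0.5.
= (0.280×2.050^2) / (0.102×2.050^1.5) = 1.177/0.2994 = 3.93.

3.93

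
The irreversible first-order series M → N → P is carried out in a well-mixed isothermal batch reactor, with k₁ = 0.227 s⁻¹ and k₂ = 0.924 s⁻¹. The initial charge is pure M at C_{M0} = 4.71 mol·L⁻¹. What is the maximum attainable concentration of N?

0.733 mol·L⁻¹

Evaluating C_N at t_opt = ln(k₂/k₁)/(k₂−k₁) gives C_{N,max}/C_{M0} = (k₁/k₂)^[k₂/(k₂−k₁)].
= (0.227/0.924)^(0.924/(0.924−0.227)) = (0.2457)^(1.326) = 0.1555.
C_{N,max} = 0.1555×4.71 = 0.733 mol·L⁻¹.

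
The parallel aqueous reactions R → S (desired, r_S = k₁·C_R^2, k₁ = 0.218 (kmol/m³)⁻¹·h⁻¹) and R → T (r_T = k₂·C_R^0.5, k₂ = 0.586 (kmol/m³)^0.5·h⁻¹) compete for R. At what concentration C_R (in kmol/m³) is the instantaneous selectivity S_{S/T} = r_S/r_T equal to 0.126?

0.486 kmol/m³

S_{S/T} = (k₁/k₂)·C_R^1.5 ⇒ C_R = (S·k₂/k₁)^(1/1.5).
= (0.126×0.586/0.218)^(0.6667) = (0.3387)^(0.6667) = 0.486 kmol/m³.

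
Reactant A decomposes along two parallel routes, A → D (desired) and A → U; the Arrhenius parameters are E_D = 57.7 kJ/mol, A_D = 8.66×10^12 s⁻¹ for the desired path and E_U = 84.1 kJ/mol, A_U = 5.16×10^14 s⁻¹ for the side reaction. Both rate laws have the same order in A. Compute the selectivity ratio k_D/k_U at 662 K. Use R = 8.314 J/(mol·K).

k_D/k_U = (A_D/A_U)·exp[−(E_D−E_U)/(RT)] = (A_D/A_U)·exp[(E_U−E_D)/(RT)].
(E_U−E_D)/(RT) = (84.1−57.7)×10³/(8.314×662) = 26400/5504 = 4.797.
k_D/k_U = (8.66×10^12/5.16×10^14)·exp(4.797) = 0.01678 × 121.1 = 2.03.
Since E_D < E_U, lowering the temperature improves selectivity toward D.

2.03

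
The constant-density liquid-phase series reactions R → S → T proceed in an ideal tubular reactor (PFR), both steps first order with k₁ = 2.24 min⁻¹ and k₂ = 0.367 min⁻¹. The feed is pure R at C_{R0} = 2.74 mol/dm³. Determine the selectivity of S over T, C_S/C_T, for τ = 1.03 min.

3.50

For first-order series with pure R initially, C_S(τ) = k₁C_{R0}/(k₂−k₁)·(e^(−k₁τ) − e^(−k₂τ)).
e^(−k₁τ) = e^(−2.24×1.03) = e^(−2.307) = 0.09954; e^(−k₂τ) = e^(−0.3780) = 0.6852.
C_S = 2.24×2.74/(0.367−2.24) × (0.09954−0.6852) = (-3.277)×(-0.5857) = 1.919 mol/dm³.
C_R = C_{R0}e^(−k₁τ) = 0.2727 mol/dm³, so C_T = C_{R0}−C_R−C_S = 0.5480 mol/dm³; C_S/C_T = 3.50.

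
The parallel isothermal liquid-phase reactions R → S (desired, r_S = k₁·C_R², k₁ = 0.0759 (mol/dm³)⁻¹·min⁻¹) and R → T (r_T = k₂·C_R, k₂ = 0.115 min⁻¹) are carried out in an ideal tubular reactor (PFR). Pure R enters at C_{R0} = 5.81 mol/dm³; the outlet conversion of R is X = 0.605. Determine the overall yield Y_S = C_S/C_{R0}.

C_R = C_{R0}(1−X) = 2.295 mol/dm³.
Along a PFR/batch, dC_T/dC_R = −r_T/(r_S+r_T) = −k₂/(k₂+k₁·C_R).
Integrating from C_{R0} to C_R: C_T = (0.115/0.0759)·ln[(0.115+0.0759·5.81)/(0.115+0.0759·2.29)] = 1.515·ln(0.5560/0.2892) = 0.9904 mol/dm³.
Then C_S = (C_{R0}−C_R) − C_T = 3.515 − 0.9904 = 2.525 mol/dm³.
Y_S = C_S/C_{R0} = 2.525/5.81 = 0.435.

0.435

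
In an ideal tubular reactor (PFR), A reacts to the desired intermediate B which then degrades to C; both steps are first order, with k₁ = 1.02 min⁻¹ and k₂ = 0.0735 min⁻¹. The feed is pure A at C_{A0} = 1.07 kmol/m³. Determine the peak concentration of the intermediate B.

0.872 kmol/m³

For a first-order series the maximum intermediate yield is C_{B,max}/C_{A0} = (k₁/k₂)^[k₂/(k₂−k₁)].
= (1.02/0.0735)^(0.0735/(0.0735−1.02)) = (13.88)^(-0.07765) = 0.8153.
C_{B,max} = 0.8153×1.07 = 0.872 kmol/m³.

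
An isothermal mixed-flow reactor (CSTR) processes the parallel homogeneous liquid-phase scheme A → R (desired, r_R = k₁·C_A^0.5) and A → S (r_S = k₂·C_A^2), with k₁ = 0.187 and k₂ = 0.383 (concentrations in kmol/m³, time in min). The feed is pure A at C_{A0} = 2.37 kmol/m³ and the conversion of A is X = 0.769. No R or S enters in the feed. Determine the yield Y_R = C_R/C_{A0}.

0.420

Exit C_A = C_{A0}(1−X) = 2.37×0.231 = 0.5475 kmol/m³.
A CSTR operates uniformly at the exit composition, giving r_R = 0.1384 and r_S = 0.1148 (each k·C_A^n at C_A = 0.5475).
Fraction of consumed A going to R: r_R/(r_R+r_S) = 0.5466.
C_R = 0.5466·C_{A0}·X = 0.5466×2.37×0.769 = 0.996 kmol/m³; Y_R = C_R/C_{A0} = 0.420.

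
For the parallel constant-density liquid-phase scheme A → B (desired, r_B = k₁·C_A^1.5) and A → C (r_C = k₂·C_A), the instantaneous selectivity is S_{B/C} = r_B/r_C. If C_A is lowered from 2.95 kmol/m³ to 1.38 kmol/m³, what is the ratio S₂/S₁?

0.684

S_{B/C} = (k₁/k₂)·C_A^0.5, so S₂/S₁ = (C_{A,2}/C_{A,1})^0.5.
= (1.38/2.95)^0.5 = (0.4678)^0.5 = 0.684.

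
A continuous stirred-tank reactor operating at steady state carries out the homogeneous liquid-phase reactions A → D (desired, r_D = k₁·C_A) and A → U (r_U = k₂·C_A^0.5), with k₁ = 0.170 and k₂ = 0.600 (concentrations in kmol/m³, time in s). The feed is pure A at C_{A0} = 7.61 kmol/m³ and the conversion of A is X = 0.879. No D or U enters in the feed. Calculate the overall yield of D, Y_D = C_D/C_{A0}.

0.188

Exit C_A = C_{A0}(1−X) = 7.61×0.121 = 0.9208 kmol/m³.
In a CSTR the entire volume is at exit conditions, so r_D = 0.170×0.9208 = 0.1565 and r_U = 0.600×0.9208^0.5 = 0.5758.
Fraction of consumed A going to D: r_D/(r_D+r_U) = 0.2138.
C_D = 0.2138·C_{A0}·X = 0.2138×7.61×0.879 = 1.43 kmol/m³; Y_D = C_D/C_{A0} = 0.188.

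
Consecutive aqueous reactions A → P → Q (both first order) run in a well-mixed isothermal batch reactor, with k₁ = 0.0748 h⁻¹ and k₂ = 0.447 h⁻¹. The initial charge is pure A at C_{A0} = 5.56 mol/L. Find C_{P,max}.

At the optimum, C_{P,max}/C_{A0} = (k₁/k₂)^[k₂/(k₂−k₁)].
= (0.0748/0.447)^(0.447/(0.447−0.0748)) = (0.1673)^(1.201) = 0.1168.
C_{P,max} = 0.1168×5.56 = 0.650 mol/L.

0.650 mol/L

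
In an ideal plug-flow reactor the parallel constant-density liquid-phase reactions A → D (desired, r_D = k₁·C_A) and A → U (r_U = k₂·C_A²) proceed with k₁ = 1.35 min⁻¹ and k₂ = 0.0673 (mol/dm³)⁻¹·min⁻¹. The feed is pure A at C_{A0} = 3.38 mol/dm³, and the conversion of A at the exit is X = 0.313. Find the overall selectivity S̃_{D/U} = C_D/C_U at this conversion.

C_A = C_{A0}(1−X) = 2.322 mol/dm³.
Along a PFR/batch, dC_D/dC_A = −r_D/(r_D+r_U) = −k₁/(k₁+k₂·C_A).
Integrating from C_{A0} to C_A: C_D = (1.35/0.0673)·ln[(1.35+0.0673·3.38)/(1.35+0.0673·2.32)] = 20.06·ln(1.577/1.506) = 0.9265 mol/dm³.
C_U = (C_{A0}−C_A)−C_D = 0.1315 mol/dm³; S̃_{D/U} = 0.9265/0.1315 = 7.05.

7.05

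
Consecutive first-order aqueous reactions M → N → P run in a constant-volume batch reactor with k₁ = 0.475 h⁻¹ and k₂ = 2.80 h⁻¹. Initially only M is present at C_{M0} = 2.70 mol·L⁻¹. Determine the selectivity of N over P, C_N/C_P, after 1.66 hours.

0.200

The intermediate concentration in a first-order A→B→C sequence is C_N = k₁C_{M0}(e^(−k₁t) − e^(−k₂t))/(k₂−k₁).
e^(−k₁t) = e^(−0.475×1.66) = e^(−0.7885) = 0.4545; e^(−k₂t) = e^(−4.648) = 0.009581.
C_N = 0.475×2.70/(2.80−0.475) × (0.4545−0.009581) = 0.5516×0.4449 = 0.2454 mol·L⁻¹.
C_M = C_{M0}e^(−k₁t) = 1.227 mol·L⁻¹, so C_P = C_{M0}−C_M−C_N = 1.227 mol·L⁻¹; C_N/C_P = 0.200.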